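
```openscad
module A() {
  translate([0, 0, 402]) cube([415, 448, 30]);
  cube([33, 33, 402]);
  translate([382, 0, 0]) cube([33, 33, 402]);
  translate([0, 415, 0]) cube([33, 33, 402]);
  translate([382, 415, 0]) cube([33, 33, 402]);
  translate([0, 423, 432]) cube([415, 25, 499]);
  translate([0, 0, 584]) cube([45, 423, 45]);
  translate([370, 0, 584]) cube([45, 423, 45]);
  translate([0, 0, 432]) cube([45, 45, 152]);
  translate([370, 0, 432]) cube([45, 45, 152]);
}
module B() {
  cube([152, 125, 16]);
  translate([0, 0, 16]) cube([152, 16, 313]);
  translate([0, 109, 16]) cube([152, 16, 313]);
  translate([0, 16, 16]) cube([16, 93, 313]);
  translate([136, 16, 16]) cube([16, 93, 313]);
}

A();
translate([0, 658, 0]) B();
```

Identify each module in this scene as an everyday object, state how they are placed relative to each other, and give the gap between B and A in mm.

A is a chair. B is an open box. The open box is on the floor beside the chair on its +y side. The gap between the open box and the chair is 210 mm.

The open box's nearest face is 210 mm from the chair's +y face.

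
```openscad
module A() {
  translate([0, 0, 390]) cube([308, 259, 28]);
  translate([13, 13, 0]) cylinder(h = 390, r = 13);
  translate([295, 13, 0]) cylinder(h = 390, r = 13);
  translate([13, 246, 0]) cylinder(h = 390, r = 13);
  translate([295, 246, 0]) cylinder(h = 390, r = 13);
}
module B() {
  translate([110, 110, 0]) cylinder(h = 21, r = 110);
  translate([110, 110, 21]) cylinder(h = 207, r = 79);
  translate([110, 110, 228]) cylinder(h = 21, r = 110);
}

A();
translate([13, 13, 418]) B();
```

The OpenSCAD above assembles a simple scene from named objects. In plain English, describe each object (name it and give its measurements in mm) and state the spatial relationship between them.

A is a four-legged stool. The seat is 308×259 mm, 28 mm thick, top at z = 418 mm. It stands on four round legs, each 26 mm in diameter, from z = 0 to the seat underside, each leg's axis is inset half a diameter from the nearest pair of seat edges (so the leg's bounding box is flush with the corner).

B is a spool: two coaxial disc flanges of radius 110 mm and thickness 21 mm, joined by a core cylinder of radius 79 mm and height 207 mm. The lower flange rests on z = 0 and the three cylinders share a vertical axis.

The spool is on top of the stool.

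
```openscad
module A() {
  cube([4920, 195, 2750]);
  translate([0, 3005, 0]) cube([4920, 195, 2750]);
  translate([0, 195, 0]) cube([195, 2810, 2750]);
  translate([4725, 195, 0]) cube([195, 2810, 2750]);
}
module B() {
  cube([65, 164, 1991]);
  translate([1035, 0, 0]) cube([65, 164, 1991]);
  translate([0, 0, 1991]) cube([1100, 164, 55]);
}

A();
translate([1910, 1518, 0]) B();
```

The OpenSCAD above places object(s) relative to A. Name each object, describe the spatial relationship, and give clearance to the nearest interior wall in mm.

Clearances: x = 1715, y = 1323; minimum 1323 mm.

A is a house frame. B is a door frame. The door frame sits inside the house frame, centred. The clearance to the nearest interior wall is 1323 mm.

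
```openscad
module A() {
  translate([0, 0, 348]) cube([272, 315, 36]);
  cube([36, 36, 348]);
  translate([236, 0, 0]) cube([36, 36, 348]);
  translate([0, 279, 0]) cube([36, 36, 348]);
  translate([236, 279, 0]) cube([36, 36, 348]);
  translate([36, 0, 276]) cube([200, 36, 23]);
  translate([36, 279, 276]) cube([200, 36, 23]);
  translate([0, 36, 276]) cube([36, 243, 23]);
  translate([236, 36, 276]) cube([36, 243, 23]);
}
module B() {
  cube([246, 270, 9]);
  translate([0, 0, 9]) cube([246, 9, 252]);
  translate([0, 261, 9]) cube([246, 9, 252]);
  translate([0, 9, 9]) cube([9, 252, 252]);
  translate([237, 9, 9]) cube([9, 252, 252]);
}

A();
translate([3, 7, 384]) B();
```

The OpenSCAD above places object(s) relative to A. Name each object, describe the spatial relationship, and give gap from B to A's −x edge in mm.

A is a stool. B is an open box. The open box is on top of the stool. The gap from the open box to the stool's −x edge is 3 mm.

The open box's min-x is at 3; the stool's min-x is 0; gap = 3 mm.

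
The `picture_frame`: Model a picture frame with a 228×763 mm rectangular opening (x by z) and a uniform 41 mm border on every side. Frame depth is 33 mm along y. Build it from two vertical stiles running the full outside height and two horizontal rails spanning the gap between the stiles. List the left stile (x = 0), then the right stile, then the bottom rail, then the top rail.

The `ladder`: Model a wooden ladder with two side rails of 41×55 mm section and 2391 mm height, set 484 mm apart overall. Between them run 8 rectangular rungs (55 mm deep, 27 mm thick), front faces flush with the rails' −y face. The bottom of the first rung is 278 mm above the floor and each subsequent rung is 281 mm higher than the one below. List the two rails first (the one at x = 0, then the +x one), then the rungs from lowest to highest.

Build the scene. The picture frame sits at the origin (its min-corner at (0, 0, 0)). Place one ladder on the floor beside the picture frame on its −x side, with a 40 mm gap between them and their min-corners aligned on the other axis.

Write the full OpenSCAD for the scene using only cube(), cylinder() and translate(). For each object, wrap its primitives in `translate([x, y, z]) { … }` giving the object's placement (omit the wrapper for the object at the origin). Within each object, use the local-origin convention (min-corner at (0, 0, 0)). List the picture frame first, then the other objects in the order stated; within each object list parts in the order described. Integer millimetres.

cube([41, 33, 845]);
translate([269, 0, 0]) cube([41, 33, 845]);
translate([41, 0, 0]) cube([228, 33, 41]);
translate([41, 0, 804]) cube([228, 33, 41]);
translate([-524, 0, 0]) {
  cube([41, 55, 2391]);
  translate([443, 0, 0]) cube([41, 55, 2391]);
  translate([41, 0, 278]) cube([402, 55, 27]);
  translate([41, 0, 559]) cube([402, 55, 27]);
  translate([41, 0, 840]) cube([402, 55, 27]);
  translate([41, 0, 1121]) cube([402, 55, 27]);
  translate([41, 0, 1402]) cube([402, 55, 27]);
  translate([41, 0, 1683]) cube([402, 55, 27]);
  translate([41, 0, 1964]) cube([402, 55, 27]);
  translate([41, 0, 2245]) cube([402, 55, 27]);
}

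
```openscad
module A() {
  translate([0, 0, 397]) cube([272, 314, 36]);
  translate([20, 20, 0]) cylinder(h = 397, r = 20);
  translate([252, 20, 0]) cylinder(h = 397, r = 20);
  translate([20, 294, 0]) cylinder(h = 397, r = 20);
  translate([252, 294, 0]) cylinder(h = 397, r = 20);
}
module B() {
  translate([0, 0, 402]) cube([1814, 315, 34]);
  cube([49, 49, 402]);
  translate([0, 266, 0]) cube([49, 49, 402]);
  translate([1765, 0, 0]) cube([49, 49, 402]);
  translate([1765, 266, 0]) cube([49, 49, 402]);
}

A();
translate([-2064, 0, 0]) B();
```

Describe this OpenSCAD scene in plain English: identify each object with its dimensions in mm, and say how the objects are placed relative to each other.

A is a four-legged stool. The seat is a 272×314×36 mm slab whose top surface is at z = 433 mm; four round legs, each 40 mm in diameter, run from the floor (z = 0) to the underside of the seat, each leg's axis is inset half a diameter from the nearest pair of seat edges (so the leg's bounding box is flush with the corner).

B is a bench: a 1814×315 mm seat slab, 34 mm thick, top at z = 436 mm, on four 49×49 mm square legs flush with the seat corners and standing on z = 0.

The bench is on the floor beside the stool on its −x side.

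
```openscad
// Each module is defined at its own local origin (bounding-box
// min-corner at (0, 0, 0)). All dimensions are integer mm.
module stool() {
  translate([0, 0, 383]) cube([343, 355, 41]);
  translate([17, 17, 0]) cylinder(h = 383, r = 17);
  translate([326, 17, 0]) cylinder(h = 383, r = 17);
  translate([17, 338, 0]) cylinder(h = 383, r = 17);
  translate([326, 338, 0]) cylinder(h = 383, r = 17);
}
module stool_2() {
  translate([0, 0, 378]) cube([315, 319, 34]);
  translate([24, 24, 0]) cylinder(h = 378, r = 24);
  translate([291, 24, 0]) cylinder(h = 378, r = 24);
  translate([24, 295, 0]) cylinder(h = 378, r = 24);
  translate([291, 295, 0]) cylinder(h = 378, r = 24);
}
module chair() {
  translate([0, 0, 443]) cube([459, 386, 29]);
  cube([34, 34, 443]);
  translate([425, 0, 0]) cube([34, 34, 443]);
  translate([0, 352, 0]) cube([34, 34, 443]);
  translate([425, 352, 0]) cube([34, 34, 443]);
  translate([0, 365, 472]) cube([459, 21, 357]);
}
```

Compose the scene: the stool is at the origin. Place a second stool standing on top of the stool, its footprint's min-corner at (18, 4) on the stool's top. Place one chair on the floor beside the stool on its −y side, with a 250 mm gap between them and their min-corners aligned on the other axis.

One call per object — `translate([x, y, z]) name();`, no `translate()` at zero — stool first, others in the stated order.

stool();
translate([18, 4, 424]) stool_2();
translate([0, -636, 0]) chair();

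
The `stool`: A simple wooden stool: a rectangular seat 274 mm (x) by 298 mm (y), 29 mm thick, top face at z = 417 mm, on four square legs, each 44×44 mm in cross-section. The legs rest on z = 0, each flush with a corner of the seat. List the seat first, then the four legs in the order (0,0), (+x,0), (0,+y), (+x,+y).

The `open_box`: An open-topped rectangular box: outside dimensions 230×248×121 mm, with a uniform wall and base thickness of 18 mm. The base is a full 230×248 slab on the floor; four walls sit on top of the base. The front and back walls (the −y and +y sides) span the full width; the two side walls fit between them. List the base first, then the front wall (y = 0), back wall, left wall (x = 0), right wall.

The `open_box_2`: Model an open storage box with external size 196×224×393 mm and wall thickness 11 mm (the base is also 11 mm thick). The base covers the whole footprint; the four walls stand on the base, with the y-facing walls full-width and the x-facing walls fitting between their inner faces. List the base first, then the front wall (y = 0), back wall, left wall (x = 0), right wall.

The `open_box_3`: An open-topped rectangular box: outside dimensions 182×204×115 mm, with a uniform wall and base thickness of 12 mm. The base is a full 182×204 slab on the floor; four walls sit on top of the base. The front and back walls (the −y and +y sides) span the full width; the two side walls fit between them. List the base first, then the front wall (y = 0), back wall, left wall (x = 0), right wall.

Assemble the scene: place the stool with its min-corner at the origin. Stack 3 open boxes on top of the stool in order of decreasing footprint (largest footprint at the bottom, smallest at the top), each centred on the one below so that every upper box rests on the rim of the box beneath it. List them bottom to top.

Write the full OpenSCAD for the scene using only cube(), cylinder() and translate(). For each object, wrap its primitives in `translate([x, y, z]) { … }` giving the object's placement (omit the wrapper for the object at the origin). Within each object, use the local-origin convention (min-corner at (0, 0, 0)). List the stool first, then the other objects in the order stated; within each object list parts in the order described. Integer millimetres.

translate([0, 0, 388]) cube([274, 298, 29]);
cube([44, 44, 388]);
translate([230, 0, 0]) cube([44, 44, 388]);
translate([0, 254, 0]) cube([44, 44, 388]);
translate([230, 254, 0]) cube([44, 44, 388]);
translate([22, 25, 417]) {
  cube([230, 248, 18]);
  translate([0, 0, 18]) cube([230, 18, 103]);
  translate([0, 230, 18]) cube([230, 18, 103]);
  translate([0, 18, 18]) cube([18, 212, 103]);
  translate([212, 18, 18]) cube([18, 212, 103]);
}
translate([39, 37, 538]) {
  cube([196, 224, 11]);
  translate([0, 0, 11]) cube([196, 11, 382]);
  translate([0, 213, 11]) cube([196, 11, 382]);
  translate([0, 11, 11]) cube([11, 202, 382]);
  translate([185, 11, 11]) cube([11, 202, 382]);
}
translate([46, 47, 931]) {
  cube([182, 204, 12]);
  translate([0, 0, 12]) cube([182, 12, 103]);
  translate([0, 192, 12]) cube([182, 12, 103]);
  translate([0, 12, 12]) cube([12, 180, 103]);
  translate([170, 12, 12]) cube([12, 180, 103]);
}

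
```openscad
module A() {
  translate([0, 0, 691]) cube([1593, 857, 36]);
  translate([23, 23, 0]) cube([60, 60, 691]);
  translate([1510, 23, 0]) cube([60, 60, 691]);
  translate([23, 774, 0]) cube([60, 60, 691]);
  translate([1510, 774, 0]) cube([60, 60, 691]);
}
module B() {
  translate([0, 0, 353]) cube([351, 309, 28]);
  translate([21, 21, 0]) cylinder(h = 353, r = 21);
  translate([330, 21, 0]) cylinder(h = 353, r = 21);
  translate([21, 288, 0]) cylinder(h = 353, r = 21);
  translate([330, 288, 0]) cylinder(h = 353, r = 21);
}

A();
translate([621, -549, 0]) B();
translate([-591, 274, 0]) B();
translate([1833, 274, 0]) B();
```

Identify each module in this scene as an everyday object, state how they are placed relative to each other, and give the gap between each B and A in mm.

A is a table. B is a stool. Three stools sit around the table at the −y, −x, +x sides. The gap between each stool and the table is 240 mm.

Each stool's nearest face is 240 mm from the table's bounding box.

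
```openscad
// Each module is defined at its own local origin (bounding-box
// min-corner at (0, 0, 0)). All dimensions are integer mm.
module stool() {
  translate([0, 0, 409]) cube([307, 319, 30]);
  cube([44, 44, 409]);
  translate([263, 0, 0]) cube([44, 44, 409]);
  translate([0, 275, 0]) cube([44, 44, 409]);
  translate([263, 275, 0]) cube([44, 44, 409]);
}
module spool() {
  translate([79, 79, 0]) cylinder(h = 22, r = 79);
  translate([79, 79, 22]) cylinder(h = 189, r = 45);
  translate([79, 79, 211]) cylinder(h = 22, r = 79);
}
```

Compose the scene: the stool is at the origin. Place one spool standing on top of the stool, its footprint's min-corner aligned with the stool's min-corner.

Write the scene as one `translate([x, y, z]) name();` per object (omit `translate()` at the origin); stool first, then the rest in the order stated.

stool();
translate([0, 0, 439]) spool();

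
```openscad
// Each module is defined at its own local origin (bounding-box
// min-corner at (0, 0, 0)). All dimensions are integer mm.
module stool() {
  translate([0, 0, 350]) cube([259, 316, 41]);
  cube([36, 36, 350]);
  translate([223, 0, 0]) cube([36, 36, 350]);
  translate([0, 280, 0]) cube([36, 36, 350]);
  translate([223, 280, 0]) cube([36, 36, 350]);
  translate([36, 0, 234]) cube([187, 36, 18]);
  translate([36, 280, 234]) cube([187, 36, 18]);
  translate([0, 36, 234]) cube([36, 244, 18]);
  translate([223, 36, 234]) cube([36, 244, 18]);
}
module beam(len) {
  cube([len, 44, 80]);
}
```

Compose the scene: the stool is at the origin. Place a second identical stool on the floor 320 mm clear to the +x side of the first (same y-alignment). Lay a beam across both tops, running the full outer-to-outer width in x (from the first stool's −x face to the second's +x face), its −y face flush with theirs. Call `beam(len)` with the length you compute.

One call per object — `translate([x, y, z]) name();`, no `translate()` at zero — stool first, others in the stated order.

stool();
translate([579, 0, 0]) stool();
translate([0, 0, 391]) beam(838);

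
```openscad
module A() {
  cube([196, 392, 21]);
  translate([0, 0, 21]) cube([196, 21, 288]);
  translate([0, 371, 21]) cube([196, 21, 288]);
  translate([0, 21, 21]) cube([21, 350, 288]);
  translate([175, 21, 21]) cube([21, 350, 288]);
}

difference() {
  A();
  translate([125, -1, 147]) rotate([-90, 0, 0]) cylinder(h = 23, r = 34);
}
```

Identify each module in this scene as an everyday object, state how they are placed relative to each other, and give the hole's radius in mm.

The subtracted cylinder has r = 34 mm.

A is an open box. The open box has a circular hole through its front wall. The hole's radius is 34 mm.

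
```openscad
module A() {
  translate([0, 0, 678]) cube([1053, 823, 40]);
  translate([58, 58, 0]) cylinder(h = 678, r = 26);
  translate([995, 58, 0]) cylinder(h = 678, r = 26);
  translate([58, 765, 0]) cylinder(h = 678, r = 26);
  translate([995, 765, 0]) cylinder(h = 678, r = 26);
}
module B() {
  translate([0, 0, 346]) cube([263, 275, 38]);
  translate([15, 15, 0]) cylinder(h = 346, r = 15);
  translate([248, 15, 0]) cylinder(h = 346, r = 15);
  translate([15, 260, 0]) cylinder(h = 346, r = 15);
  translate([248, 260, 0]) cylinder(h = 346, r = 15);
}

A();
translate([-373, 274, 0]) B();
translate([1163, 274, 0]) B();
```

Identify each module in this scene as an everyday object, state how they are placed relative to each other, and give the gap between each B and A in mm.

A is a table. B is a stool. Two stools sit around the table at the −x, +x sides. The gap between each stool and the table is 110 mm.

Each stool's nearest face is 110 mm from the table's bounding box.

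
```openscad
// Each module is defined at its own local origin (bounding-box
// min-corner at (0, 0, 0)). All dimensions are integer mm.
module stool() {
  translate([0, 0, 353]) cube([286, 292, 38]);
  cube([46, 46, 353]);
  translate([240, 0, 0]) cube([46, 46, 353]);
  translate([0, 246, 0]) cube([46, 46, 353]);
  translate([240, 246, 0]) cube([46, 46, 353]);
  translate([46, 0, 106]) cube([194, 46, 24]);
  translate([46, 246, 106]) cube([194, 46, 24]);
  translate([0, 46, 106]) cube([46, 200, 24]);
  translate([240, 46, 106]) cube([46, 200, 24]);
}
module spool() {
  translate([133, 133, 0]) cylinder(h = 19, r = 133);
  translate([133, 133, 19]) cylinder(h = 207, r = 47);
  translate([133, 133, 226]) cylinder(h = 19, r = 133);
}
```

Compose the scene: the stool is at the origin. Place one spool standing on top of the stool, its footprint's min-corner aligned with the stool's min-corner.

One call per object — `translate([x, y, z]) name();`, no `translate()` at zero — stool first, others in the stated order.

stool();
translate([0, 0, 391]) spool();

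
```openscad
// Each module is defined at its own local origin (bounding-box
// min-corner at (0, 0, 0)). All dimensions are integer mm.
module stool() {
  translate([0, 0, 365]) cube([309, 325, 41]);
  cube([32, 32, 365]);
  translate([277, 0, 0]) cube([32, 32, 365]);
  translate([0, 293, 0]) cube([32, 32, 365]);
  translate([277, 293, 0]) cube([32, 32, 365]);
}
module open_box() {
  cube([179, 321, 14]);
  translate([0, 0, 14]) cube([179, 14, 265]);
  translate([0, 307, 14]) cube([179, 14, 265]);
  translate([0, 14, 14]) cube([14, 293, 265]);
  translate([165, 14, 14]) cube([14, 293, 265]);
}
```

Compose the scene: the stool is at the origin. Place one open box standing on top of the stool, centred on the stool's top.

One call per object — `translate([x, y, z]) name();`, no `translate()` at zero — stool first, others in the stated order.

stool();
translate([65, 2, 406]) open_box();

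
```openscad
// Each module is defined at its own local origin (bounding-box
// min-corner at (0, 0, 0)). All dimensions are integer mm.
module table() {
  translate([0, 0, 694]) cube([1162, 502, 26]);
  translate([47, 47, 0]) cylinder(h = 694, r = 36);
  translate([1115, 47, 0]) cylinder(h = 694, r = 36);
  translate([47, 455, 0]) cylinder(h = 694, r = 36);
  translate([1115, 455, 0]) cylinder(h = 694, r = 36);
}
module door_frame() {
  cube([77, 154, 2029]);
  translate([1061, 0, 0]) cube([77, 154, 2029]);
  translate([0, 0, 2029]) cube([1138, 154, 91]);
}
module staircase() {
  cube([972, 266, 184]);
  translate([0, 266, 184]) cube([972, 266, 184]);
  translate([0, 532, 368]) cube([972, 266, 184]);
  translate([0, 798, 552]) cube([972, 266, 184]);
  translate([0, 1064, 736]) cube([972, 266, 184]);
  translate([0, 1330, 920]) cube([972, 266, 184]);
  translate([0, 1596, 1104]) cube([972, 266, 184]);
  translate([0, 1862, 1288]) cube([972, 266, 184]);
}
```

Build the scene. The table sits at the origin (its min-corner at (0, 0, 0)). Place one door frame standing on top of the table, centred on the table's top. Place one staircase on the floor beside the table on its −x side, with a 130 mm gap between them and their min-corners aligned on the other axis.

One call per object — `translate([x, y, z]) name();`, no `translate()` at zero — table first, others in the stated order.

table();
translate([12, 174, 720]) door_frame();
translate([-1102, 0, 0]) staircase();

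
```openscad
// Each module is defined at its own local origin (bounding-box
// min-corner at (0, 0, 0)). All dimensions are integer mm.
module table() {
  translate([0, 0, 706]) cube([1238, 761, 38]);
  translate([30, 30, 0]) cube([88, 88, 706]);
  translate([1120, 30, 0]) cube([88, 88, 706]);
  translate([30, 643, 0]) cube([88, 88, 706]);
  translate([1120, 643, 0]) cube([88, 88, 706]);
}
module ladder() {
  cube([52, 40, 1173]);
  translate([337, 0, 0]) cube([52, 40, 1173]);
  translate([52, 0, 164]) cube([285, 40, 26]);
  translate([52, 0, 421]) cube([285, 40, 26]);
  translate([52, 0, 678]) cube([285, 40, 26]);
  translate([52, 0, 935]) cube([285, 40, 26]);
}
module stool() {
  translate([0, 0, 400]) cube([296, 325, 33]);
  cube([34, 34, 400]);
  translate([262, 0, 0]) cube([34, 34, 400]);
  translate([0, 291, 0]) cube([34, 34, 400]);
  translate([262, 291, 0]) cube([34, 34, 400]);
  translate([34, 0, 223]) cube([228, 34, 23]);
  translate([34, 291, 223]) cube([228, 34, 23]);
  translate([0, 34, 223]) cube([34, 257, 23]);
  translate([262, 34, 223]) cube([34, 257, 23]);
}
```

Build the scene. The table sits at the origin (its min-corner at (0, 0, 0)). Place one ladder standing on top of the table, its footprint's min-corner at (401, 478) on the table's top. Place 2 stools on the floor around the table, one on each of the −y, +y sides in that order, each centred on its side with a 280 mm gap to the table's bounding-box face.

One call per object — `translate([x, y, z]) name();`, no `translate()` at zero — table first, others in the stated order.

table();
translate([401, 478, 744]) ladder();
translate([471, -605, 0]) stool();
translate([471, 1041, 0]) stool();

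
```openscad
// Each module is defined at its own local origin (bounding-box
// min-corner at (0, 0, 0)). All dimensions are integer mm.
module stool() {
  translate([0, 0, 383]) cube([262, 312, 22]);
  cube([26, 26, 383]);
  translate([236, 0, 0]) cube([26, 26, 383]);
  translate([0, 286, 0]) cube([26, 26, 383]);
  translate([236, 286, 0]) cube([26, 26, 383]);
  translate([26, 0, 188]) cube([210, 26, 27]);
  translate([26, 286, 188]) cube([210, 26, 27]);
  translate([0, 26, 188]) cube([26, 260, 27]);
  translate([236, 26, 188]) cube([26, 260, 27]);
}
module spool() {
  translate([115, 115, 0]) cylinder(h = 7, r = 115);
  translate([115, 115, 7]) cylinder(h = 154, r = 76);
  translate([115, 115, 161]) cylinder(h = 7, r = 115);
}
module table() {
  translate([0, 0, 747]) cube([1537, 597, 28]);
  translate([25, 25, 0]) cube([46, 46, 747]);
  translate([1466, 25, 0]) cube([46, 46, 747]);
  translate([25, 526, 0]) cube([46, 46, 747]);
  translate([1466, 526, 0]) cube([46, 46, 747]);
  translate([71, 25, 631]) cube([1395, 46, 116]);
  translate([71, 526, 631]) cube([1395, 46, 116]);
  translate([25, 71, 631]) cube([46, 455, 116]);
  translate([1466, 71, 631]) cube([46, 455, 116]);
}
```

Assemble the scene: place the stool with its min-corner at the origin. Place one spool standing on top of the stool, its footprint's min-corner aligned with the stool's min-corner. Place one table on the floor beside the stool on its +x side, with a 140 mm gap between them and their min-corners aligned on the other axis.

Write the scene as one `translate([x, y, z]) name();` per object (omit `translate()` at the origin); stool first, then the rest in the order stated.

stool();
translate([0, 0, 405]) spool();
translate([402, 0, 0]) table();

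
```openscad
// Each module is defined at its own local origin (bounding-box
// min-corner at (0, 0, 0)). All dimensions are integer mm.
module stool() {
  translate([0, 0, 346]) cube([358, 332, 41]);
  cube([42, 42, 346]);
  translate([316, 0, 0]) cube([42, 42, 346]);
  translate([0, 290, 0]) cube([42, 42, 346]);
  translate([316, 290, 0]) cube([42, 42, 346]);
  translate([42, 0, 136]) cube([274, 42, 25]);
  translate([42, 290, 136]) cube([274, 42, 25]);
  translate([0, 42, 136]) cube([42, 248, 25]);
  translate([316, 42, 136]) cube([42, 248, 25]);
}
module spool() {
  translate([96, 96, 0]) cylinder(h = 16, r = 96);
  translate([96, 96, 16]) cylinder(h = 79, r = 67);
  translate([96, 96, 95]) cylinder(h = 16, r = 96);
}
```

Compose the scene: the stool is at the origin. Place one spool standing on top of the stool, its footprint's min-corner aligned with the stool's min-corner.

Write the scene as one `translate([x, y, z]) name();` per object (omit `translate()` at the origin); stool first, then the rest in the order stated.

stool();
translate([0, 0, 387]) spool();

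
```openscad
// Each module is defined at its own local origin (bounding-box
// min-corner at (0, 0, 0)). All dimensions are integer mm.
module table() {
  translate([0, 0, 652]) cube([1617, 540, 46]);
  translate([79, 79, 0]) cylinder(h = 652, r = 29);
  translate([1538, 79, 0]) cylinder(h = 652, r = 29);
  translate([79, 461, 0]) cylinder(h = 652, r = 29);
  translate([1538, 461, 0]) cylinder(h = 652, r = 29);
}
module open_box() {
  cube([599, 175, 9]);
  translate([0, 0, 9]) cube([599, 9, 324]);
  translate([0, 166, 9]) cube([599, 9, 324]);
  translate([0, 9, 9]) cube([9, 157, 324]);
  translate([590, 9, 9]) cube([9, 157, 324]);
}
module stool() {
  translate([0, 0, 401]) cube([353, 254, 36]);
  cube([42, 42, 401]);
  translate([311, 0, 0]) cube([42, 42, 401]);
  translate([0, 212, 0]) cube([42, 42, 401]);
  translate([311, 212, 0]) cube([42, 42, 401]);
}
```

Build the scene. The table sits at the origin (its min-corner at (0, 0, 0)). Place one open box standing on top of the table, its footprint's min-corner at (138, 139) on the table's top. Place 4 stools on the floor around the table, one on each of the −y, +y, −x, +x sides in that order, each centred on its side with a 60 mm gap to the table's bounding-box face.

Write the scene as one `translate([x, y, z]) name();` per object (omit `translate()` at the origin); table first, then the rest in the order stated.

table();
translate([138, 139, 698]) open_box();
translate([632, -314, 0]) stool();
translate([632, 600, 0]) stool();
translate([-413, 143, 0]) stool();
translate([1677, 143, 0]) stool();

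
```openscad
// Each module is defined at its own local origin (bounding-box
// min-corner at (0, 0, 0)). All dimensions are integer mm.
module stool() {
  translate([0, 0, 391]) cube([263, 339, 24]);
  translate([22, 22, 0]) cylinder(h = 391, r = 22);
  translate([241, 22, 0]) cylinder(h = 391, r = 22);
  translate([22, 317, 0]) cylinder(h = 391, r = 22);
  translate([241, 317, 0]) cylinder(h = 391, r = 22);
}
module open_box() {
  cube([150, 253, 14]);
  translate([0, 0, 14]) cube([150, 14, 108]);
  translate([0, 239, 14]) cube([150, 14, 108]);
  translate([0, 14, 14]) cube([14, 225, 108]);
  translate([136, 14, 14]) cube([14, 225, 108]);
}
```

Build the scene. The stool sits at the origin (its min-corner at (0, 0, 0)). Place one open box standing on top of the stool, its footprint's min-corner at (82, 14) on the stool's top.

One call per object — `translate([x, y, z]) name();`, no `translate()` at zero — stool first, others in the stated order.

stool();
translate([82, 14, 415]) open_box();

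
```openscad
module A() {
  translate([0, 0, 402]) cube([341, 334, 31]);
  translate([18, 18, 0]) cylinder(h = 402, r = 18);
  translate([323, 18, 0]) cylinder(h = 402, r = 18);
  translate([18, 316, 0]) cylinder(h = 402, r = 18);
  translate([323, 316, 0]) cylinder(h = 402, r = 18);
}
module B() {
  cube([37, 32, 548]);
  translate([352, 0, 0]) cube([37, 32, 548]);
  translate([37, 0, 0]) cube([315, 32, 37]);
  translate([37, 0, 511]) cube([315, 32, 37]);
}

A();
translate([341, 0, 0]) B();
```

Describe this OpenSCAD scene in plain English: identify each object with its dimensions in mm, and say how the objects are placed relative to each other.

A is a simple wooden stool: a rectangular seat 341 mm (x) by 334 mm (y), 31 mm thick, top face at z = 433 mm, on four round legs, each 36 mm in diameter. The legs rest on z = 0, each leg's axis is inset half a diameter from the nearest pair of seat edges (so the leg's bounding box is flush with the corner).

B is a rectangular picture frame lying in the x–z plane (depth along y). The opening is 315 mm wide (x) by 474 mm tall (z), surrounded by a border 37 mm wide on all four sides. The frame is 32 mm deep and is made of two full-height vertical stiles with two horizontal rails fitted between them.

The picture frame is against the stool's +x side, with their −y faces flush.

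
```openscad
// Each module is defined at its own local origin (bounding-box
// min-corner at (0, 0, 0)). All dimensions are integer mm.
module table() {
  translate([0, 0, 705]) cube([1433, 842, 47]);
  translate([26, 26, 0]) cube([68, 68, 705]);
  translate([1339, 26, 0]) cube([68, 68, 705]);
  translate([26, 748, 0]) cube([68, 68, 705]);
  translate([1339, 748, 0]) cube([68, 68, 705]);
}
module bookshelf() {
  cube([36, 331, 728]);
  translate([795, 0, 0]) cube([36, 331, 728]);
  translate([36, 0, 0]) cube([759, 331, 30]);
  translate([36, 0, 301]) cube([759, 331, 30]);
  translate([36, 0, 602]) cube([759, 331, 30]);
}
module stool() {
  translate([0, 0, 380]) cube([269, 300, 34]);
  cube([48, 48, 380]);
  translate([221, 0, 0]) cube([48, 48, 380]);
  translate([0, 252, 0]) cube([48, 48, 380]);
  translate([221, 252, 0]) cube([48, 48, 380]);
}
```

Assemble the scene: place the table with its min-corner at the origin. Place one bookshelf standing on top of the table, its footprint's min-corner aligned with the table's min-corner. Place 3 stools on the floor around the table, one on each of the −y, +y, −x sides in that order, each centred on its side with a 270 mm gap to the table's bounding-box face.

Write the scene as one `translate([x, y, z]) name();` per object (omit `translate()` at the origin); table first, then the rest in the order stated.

table();
translate([0, 0, 752]) bookshelf();
translate([582, -570, 0]) stool();
translate([582, 1112, 0]) stool();
translate([-539, 271, 0]) stool();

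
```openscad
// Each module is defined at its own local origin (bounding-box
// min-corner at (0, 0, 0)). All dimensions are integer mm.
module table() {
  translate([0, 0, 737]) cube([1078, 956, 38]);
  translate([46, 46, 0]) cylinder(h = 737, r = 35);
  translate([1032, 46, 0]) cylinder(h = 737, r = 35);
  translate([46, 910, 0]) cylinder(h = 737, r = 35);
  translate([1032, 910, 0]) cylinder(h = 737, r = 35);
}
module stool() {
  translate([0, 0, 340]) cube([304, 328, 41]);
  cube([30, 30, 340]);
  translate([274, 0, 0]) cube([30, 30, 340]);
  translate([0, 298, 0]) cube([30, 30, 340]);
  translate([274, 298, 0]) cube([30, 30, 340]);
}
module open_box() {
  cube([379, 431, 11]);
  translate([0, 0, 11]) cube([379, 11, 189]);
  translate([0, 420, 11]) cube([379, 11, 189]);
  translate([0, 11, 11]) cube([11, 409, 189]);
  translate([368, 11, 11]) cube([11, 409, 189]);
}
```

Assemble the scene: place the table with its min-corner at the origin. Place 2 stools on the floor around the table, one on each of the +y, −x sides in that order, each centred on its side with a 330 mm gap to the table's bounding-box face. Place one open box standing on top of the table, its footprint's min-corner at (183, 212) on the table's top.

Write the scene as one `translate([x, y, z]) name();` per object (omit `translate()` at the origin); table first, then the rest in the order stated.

table();
translate([387, 1286, 0]) stool();
translate([-634, 314, 0]) stool();
translate([183, 212, 775]) open_box();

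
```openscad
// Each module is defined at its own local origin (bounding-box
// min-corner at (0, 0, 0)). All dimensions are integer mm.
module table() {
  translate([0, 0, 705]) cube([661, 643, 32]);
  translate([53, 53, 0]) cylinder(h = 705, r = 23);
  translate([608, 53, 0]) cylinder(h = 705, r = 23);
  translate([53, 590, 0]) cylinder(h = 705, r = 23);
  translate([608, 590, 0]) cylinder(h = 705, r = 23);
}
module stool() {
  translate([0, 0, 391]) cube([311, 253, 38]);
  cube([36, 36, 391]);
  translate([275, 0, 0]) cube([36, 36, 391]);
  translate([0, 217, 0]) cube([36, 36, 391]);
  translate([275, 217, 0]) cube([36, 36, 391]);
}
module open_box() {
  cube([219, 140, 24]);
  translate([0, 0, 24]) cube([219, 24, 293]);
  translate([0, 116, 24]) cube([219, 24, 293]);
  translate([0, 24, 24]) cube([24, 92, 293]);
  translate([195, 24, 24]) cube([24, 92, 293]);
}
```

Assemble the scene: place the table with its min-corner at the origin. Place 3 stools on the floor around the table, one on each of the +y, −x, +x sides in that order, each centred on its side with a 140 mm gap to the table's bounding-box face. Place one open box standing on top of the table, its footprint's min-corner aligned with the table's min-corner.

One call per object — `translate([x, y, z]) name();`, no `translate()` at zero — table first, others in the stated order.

table();
translate([175, 783, 0]) stool();
translate([-451, 195, 0]) stool();
translate([801, 195, 0]) stool();
translate([0, 0, 737]) open_box();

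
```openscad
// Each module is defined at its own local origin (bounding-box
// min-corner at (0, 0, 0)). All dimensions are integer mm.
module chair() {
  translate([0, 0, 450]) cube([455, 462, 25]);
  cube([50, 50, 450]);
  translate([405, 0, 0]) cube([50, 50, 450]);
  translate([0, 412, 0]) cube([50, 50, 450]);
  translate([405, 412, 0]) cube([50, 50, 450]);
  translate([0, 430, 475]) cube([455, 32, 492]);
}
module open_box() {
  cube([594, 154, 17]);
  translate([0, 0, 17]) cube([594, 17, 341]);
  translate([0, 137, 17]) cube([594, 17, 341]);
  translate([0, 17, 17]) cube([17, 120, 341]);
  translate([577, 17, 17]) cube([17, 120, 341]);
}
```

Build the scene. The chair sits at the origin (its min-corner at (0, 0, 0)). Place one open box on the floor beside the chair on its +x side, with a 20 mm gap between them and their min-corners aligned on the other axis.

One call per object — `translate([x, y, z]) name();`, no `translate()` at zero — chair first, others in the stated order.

chair();
translate([475, 0, 0]) open_box();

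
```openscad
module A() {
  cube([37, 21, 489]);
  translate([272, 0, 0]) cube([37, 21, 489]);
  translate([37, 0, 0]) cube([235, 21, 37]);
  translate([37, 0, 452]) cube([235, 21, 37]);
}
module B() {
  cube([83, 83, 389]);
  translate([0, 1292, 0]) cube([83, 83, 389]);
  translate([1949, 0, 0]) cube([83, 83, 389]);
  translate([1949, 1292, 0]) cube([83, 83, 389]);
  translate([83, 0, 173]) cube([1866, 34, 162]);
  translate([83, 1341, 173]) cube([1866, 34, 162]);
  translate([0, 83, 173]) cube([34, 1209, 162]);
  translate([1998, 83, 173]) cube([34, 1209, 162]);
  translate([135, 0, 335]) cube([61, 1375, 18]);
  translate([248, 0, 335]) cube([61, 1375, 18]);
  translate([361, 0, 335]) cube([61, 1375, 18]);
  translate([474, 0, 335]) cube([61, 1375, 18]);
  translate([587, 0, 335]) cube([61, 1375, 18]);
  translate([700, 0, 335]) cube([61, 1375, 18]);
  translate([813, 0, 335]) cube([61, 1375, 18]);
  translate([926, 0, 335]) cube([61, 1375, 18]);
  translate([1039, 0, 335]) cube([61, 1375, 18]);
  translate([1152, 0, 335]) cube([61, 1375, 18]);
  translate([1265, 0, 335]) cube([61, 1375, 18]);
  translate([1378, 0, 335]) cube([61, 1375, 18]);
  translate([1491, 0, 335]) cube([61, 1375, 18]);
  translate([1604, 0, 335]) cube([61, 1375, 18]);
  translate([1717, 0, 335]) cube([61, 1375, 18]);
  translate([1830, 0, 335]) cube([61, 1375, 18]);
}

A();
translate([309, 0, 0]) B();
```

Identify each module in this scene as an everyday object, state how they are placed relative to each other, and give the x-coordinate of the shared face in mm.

A is a picture frame. B is a bed frame. The bed frame is against the picture frame's +x side, with their −y faces flush. The x-coordinate of the shared face is 309 mm.

The picture frame's +x face and the bed frame's −x face are both at x = 309 mm.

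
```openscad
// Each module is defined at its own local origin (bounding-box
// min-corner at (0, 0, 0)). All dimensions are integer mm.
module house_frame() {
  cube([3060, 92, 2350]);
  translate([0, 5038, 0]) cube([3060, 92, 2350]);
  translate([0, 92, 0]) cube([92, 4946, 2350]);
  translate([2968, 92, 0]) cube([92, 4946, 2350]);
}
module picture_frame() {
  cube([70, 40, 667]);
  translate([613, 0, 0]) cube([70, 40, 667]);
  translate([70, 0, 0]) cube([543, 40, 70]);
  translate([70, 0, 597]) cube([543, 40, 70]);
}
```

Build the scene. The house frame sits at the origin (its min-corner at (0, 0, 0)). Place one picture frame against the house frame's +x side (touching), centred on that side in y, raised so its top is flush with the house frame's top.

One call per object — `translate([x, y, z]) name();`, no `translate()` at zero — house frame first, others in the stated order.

house_frame();
translate([3060, 2545, 1683]) picture_frame();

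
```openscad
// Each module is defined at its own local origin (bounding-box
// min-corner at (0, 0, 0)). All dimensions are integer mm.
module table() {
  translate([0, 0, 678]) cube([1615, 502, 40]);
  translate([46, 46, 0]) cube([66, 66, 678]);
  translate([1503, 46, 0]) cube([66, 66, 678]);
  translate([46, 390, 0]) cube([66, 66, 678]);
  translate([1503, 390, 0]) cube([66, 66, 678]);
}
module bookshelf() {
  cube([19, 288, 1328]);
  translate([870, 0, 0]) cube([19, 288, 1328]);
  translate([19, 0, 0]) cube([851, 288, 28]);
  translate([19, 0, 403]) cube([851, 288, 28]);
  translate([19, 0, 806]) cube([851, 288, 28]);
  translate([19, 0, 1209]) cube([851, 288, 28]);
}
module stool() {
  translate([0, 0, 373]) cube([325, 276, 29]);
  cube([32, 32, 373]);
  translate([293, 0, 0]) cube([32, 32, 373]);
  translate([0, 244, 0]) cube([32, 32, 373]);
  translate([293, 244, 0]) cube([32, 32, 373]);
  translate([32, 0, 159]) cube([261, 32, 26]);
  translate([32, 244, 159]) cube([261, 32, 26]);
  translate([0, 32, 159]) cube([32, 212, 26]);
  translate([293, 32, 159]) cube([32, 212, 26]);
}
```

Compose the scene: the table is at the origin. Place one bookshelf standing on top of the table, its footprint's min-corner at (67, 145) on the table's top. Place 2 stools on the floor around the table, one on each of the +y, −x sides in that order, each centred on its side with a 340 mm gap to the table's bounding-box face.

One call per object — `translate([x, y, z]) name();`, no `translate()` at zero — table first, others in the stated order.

table();
translate([67, 145, 718]) bookshelf();
translate([645, 842, 0]) stool();
translate([-665, 113, 0]) stool();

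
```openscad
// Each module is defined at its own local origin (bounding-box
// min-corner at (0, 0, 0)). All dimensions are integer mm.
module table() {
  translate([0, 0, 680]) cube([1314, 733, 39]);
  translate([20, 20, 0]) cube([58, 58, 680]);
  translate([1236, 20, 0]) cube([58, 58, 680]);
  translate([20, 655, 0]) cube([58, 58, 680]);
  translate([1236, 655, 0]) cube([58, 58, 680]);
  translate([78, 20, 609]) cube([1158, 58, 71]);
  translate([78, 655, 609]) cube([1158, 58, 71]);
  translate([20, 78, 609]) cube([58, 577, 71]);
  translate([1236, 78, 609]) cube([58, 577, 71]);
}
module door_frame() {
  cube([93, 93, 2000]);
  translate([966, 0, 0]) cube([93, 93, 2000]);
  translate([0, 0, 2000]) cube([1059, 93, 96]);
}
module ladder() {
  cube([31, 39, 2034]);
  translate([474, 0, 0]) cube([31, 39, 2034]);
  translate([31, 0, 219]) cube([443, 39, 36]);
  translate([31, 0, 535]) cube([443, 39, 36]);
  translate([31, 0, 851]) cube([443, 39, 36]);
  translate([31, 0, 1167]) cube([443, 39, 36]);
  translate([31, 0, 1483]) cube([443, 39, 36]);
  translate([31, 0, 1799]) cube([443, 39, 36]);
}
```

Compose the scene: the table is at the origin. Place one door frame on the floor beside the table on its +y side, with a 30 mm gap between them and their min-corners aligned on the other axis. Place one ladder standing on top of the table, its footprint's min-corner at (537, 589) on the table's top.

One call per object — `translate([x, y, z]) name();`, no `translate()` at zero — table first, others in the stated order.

table();
translate([0, 763, 0]) door_frame();
translate([537, 589, 719]) ladder();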